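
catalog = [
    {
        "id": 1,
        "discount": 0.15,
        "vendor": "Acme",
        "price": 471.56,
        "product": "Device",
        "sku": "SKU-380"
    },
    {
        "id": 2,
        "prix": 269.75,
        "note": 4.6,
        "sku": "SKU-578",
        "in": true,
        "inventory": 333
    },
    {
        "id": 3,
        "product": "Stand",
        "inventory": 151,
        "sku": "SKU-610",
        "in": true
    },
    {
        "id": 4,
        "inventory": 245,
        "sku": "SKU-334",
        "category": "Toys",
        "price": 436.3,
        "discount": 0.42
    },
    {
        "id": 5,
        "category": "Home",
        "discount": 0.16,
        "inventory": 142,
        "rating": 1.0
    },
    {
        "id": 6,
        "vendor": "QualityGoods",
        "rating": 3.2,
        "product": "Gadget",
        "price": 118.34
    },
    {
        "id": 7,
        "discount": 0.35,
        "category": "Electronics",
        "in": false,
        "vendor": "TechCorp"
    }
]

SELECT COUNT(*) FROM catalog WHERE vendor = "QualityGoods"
1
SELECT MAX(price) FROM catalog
471.56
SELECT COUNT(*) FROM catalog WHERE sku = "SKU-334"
1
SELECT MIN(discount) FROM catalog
0.15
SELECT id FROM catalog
[1, 2, 3, 4, 5, 6, 7]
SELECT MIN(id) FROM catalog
1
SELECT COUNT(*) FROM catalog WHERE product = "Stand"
1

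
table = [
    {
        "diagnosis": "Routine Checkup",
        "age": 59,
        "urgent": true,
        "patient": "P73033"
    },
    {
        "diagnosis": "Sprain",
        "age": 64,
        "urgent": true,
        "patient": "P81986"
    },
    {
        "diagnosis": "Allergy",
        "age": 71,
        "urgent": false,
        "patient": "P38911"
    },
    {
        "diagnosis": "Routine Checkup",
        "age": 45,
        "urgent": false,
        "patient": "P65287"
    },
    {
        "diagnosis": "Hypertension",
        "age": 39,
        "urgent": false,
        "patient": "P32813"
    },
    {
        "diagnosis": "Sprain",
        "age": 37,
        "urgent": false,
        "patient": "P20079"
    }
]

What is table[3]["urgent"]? False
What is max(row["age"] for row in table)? 71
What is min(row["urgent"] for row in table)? False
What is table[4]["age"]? 39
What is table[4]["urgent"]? False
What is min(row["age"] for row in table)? 37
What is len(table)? 6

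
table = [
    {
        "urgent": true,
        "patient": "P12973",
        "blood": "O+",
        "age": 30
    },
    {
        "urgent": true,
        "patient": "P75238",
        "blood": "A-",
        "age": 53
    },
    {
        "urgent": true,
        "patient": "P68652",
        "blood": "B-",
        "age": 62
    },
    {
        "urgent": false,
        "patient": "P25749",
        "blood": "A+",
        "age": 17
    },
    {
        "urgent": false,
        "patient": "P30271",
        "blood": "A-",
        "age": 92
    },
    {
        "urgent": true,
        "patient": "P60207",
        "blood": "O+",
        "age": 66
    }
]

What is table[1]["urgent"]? True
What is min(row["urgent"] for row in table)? False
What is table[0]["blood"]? "O+"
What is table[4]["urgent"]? False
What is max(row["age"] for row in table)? 92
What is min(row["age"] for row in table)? 17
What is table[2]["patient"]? "P68652"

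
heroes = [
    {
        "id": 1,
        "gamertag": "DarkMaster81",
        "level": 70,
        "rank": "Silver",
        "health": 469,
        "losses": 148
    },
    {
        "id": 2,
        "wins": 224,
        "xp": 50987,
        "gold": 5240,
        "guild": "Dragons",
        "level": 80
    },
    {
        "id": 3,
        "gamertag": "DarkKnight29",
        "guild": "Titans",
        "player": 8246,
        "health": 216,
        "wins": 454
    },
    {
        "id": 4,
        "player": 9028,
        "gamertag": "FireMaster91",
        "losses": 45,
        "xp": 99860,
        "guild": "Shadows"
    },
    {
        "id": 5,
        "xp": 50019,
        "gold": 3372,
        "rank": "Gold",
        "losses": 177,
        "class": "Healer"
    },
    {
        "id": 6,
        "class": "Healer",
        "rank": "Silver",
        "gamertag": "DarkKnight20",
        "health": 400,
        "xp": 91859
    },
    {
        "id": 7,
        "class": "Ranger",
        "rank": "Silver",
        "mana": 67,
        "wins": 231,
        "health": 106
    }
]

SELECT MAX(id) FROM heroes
7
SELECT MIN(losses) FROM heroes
45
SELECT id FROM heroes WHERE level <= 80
[1, 2]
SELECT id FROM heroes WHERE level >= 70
[1, 2]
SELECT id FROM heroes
[1, 2, 3, 4, 5, 6, 7]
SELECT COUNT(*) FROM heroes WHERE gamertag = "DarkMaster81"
1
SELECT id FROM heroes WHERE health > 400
[1]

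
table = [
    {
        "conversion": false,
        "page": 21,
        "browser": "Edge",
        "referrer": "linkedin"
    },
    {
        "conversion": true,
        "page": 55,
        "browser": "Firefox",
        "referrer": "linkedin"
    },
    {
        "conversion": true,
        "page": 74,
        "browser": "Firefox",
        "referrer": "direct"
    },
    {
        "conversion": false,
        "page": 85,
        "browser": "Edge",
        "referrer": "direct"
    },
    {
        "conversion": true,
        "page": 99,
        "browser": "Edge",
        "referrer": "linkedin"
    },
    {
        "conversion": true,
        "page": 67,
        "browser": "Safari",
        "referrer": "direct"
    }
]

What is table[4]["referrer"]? "linkedin"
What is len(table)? 6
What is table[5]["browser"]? "Safari"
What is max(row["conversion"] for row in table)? True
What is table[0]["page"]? 21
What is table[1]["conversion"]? True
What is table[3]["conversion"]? False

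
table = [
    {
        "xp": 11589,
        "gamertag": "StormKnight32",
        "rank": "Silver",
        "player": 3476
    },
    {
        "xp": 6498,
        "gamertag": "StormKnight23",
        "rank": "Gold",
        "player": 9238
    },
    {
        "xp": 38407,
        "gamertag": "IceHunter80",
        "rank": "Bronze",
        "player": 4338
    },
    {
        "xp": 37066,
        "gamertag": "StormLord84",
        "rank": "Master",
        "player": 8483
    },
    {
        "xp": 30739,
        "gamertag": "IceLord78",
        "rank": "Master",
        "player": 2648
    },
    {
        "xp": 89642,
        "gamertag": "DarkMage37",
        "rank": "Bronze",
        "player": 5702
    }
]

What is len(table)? 6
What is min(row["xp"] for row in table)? 6498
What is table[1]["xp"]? 6498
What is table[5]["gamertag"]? "DarkMage37"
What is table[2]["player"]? 4338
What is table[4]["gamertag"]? "IceLord78"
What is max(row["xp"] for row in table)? 89642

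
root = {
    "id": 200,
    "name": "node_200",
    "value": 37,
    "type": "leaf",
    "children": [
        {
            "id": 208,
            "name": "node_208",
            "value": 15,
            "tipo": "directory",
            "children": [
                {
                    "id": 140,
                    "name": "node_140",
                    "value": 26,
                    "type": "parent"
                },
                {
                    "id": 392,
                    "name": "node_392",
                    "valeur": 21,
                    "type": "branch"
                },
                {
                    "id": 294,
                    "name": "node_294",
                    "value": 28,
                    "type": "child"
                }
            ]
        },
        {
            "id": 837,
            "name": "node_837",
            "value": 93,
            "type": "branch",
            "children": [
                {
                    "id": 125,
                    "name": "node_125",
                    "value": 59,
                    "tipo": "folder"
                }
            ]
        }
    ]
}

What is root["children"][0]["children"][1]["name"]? "node_392"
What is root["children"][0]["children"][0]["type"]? "parent"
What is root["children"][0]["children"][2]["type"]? "child"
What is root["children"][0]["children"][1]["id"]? 392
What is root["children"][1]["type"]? "branch"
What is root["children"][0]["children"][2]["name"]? "node_294"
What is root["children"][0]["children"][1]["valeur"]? 21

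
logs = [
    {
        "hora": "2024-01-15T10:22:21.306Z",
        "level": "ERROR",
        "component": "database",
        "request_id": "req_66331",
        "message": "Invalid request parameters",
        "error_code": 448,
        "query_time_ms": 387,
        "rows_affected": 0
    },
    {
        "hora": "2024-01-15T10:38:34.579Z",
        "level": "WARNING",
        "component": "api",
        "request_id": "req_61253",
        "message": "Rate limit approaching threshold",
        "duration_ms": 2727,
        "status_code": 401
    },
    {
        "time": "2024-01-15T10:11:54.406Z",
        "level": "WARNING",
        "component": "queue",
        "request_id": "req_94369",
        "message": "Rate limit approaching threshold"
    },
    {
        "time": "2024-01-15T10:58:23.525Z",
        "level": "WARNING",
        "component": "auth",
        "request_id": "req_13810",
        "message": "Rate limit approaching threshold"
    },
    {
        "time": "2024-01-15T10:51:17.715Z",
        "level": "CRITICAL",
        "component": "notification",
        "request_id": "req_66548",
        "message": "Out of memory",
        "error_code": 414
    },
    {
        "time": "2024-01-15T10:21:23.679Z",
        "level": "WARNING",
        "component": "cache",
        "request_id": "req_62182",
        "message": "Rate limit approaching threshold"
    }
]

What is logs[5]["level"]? "WARNING"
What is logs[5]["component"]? "cache"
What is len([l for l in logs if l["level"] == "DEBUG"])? 0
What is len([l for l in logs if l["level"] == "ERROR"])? 1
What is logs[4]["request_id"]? "req_66548"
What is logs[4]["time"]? "2024-01-15T10:51:17.715Z"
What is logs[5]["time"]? "2024-01-15T10:21:23.679Z"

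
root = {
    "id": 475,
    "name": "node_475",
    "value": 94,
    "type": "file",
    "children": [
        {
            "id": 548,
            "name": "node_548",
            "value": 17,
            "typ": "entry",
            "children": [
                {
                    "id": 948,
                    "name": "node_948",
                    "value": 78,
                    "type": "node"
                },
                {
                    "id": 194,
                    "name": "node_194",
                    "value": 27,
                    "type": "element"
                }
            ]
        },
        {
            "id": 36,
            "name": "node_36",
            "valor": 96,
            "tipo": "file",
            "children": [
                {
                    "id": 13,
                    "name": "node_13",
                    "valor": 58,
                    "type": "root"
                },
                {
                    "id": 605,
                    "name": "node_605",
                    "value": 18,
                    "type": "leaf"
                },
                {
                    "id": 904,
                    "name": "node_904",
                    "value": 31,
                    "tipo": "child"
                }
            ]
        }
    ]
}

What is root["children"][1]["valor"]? 96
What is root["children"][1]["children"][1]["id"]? 605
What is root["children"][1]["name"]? "node_36"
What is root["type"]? "file"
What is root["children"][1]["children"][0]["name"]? "node_13"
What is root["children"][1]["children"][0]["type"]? "root"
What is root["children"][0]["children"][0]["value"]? 78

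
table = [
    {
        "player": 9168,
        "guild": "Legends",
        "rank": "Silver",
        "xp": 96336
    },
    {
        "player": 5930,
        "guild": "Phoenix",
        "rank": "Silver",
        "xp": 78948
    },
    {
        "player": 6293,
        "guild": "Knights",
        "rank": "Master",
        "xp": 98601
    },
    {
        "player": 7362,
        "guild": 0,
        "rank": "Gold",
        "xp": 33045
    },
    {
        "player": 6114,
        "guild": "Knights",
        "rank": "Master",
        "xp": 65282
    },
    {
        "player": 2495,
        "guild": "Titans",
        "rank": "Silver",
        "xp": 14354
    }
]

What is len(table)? 6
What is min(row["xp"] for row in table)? 14354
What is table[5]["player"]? 2495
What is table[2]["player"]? 6293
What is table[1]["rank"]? "Silver"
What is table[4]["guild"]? "Knights"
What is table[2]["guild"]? "Knights"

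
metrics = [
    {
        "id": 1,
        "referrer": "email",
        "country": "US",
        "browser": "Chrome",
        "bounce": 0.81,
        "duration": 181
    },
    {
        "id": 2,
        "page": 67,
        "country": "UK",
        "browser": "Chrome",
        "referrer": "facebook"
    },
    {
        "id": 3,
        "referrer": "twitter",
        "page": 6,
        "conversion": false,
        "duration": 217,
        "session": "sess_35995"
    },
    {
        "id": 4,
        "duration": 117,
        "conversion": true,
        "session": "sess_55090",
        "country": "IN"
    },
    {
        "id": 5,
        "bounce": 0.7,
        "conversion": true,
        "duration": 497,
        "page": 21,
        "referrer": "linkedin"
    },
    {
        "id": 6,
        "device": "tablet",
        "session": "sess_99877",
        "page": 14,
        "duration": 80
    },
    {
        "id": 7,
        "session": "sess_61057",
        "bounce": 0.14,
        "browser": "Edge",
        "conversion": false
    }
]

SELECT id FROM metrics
[1, 2, 3, 4, 5, 6, 7]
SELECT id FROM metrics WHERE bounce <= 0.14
[7]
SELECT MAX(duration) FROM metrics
497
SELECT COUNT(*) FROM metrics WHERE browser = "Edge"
1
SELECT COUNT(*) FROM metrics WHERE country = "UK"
1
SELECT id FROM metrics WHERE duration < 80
[]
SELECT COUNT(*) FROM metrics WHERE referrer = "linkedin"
1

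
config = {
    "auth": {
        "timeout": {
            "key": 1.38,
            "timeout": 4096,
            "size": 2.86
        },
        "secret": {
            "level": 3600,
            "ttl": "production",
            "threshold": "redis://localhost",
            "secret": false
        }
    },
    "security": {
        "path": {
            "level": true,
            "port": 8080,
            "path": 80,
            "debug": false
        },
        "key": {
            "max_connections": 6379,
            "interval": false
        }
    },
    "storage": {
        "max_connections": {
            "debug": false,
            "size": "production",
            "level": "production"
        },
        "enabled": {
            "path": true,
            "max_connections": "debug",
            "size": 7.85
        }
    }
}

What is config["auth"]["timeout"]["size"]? 2.86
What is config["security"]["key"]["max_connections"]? 6379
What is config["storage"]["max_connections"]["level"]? "production"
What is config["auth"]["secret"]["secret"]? False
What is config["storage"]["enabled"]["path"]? True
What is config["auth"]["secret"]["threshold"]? "redis://localhost"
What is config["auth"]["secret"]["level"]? 3600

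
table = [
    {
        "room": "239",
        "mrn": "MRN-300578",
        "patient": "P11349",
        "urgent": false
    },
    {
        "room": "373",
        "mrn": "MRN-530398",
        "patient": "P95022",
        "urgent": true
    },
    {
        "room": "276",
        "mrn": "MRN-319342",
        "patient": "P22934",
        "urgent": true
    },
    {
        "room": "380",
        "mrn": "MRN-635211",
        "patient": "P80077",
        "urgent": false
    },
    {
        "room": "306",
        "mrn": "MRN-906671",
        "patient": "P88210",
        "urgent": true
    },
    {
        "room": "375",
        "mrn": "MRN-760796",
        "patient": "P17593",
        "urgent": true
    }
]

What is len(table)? 6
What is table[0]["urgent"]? False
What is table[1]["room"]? "373"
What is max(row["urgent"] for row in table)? True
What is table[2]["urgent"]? True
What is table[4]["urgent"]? True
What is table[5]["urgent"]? True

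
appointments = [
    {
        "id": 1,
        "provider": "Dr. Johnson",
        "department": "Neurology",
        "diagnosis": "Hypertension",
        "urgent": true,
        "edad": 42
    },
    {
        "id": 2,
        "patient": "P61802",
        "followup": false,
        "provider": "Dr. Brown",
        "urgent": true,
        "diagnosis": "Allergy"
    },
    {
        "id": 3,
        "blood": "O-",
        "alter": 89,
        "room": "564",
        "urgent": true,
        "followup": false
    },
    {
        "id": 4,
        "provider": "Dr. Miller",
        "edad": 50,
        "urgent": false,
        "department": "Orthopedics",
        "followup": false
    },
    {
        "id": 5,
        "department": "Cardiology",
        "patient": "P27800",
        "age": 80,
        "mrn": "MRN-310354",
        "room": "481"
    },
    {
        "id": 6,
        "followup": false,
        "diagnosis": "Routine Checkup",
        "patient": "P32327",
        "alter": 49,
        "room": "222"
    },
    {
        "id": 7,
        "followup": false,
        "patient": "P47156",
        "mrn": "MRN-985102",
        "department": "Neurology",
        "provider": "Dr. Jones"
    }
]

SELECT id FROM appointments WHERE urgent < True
[4]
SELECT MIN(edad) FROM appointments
42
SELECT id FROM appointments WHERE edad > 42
[4]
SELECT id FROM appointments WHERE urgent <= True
[1, 2, 3, 4]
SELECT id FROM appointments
[1, 2, 3, 4, 5, 6, 7]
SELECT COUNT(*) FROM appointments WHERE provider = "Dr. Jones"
1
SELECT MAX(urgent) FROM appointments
True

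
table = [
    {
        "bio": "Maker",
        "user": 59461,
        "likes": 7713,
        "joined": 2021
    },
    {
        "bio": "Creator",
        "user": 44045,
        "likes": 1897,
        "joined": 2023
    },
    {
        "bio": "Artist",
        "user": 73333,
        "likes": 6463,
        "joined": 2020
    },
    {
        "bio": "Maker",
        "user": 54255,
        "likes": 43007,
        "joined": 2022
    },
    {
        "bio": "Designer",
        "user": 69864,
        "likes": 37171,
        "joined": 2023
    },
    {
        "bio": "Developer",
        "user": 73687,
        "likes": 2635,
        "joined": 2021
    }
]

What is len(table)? 6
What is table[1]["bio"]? "Creator"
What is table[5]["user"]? 73687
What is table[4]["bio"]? "Designer"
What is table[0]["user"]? 59461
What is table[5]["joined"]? 2021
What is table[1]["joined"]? 2023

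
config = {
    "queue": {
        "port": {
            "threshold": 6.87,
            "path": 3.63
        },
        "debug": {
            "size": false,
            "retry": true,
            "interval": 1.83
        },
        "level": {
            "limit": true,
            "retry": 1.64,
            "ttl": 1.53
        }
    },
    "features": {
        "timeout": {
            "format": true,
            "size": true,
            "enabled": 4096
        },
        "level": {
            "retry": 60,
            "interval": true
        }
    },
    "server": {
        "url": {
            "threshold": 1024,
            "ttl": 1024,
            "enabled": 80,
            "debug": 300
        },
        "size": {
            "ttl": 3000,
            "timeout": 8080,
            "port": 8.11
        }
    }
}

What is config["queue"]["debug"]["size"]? False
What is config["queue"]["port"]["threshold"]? 6.87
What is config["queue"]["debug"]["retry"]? True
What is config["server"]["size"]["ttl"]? 3000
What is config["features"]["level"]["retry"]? 60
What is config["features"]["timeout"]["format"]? True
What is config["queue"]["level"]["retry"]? 1.64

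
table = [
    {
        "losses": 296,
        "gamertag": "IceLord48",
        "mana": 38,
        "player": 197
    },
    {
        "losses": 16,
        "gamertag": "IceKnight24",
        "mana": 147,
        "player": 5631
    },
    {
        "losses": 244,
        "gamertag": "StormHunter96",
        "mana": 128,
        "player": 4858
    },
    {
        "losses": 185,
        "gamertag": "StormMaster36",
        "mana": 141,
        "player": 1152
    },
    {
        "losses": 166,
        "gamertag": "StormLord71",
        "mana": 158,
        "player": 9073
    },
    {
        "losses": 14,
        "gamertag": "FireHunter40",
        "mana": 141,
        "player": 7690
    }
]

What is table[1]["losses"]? 16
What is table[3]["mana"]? 141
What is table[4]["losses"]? 166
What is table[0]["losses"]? 296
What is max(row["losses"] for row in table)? 296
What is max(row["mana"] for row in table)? 158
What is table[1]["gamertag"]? "IceKnight24"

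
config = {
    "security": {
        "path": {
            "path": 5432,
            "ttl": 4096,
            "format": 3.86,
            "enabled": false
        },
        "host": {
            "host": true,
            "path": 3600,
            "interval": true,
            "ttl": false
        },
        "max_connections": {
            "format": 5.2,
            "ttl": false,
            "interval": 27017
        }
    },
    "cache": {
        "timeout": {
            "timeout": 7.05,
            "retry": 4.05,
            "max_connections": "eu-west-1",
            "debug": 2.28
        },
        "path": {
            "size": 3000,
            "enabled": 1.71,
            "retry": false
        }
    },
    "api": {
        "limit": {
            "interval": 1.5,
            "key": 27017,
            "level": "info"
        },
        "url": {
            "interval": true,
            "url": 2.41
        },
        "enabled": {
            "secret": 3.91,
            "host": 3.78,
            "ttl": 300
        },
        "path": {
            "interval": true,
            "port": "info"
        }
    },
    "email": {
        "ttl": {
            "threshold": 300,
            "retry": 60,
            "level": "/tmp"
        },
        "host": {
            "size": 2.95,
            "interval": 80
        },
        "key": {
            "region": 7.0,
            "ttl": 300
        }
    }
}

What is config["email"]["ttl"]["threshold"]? 300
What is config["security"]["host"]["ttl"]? False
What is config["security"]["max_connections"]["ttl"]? False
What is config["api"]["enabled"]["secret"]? 3.91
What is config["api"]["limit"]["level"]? "info"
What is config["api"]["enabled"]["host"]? 3.78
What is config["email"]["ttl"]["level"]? "/tmp"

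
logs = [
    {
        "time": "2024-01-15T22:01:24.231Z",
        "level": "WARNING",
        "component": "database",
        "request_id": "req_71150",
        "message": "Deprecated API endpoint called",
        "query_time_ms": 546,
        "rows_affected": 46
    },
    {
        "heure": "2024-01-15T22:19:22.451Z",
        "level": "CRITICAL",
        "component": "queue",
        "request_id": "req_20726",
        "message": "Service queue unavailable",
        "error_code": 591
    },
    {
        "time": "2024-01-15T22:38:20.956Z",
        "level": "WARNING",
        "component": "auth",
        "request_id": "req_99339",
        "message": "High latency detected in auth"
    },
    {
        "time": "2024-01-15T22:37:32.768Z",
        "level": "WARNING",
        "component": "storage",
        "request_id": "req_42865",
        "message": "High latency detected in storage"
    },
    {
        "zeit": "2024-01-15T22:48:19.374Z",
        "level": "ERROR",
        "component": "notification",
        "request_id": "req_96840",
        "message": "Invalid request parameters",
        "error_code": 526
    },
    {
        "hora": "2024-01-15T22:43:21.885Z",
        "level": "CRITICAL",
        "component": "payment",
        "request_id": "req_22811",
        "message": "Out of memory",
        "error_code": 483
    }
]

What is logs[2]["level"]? "WARNING"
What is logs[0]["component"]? "database"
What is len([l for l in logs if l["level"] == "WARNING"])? 3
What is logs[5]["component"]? "payment"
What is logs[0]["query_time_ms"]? 546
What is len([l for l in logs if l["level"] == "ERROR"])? 1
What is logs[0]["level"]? "WARNING"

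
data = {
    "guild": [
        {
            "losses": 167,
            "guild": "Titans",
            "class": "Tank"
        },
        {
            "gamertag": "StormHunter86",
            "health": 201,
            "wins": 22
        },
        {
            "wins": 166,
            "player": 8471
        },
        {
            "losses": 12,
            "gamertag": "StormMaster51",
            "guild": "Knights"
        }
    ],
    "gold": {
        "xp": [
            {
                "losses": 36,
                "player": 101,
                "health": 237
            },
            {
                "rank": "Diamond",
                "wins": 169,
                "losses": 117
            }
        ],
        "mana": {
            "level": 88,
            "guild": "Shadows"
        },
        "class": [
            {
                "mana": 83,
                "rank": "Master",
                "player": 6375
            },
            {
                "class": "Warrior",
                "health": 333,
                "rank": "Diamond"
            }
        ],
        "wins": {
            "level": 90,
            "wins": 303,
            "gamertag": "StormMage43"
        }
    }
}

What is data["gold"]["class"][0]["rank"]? "Master"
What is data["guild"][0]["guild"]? "Titans"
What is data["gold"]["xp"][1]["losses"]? 117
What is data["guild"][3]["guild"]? "Knights"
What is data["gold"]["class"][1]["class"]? "Warrior"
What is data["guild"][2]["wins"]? 166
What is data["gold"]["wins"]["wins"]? 303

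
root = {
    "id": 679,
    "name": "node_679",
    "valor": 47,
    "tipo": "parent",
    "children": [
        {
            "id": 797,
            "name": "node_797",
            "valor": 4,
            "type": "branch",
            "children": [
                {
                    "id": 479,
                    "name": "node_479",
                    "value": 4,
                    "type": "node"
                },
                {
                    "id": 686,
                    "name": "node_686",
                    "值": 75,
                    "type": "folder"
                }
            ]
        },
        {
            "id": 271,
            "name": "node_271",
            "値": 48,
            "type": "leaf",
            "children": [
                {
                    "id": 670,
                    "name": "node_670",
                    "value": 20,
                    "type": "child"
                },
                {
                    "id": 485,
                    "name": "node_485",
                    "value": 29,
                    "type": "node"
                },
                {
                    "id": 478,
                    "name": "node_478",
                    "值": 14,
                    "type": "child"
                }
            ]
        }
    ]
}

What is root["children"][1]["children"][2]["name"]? "node_478"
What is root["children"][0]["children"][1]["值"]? 75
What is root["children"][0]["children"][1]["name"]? "node_686"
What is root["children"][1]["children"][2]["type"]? "child"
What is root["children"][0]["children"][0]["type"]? "node"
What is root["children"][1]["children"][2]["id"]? 478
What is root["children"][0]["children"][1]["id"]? 686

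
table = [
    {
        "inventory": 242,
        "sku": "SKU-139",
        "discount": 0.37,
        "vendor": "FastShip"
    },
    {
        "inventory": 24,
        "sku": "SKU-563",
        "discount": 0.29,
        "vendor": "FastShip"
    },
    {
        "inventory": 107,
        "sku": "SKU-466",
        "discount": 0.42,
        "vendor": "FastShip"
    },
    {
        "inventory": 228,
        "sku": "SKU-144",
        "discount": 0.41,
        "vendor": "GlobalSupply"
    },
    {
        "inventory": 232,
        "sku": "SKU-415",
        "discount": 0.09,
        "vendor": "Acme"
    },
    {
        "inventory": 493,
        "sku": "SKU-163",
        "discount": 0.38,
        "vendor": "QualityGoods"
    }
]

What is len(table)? 6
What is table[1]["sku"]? "SKU-563"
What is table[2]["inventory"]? 107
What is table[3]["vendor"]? "GlobalSupply"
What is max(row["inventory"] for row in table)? 493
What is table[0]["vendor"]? "FastShip"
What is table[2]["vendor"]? "FastShip"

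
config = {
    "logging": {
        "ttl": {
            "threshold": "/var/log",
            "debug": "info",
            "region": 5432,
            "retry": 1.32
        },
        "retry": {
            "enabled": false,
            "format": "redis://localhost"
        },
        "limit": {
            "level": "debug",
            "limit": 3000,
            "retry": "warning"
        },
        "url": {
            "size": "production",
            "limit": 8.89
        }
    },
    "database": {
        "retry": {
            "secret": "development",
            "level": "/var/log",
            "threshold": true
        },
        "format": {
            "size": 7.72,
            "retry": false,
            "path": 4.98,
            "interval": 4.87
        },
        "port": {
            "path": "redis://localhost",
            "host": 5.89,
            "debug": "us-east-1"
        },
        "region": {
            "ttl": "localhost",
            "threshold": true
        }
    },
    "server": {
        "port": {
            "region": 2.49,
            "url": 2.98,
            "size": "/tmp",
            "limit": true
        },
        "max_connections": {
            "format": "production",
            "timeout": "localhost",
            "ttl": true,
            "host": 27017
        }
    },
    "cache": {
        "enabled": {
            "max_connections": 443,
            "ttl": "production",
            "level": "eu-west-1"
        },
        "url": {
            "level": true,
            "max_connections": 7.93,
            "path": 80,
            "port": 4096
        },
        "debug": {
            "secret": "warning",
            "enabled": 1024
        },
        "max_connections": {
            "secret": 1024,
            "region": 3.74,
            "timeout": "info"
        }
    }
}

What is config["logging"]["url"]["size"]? "production"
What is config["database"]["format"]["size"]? 7.72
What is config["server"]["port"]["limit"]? True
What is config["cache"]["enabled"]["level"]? "eu-west-1"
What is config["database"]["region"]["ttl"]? "localhost"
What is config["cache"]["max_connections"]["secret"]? 1024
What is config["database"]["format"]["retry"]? False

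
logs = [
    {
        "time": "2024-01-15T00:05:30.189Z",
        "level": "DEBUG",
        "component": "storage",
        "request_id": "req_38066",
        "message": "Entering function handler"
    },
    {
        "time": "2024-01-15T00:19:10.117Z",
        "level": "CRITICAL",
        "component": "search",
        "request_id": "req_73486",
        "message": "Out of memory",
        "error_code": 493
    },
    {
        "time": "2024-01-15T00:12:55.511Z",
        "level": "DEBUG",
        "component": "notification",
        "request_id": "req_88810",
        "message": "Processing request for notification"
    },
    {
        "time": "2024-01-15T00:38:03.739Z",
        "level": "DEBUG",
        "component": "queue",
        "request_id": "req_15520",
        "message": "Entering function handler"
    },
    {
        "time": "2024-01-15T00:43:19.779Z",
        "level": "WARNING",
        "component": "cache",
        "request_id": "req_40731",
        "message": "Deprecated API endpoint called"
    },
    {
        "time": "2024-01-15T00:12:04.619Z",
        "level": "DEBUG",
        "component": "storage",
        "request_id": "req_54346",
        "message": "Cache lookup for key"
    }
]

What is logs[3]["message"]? "Entering function handler"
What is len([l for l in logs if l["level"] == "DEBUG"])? 4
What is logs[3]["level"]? "DEBUG"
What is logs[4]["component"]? "cache"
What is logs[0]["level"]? "DEBUG"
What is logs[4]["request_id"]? "req_40731"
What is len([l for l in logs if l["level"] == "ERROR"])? 0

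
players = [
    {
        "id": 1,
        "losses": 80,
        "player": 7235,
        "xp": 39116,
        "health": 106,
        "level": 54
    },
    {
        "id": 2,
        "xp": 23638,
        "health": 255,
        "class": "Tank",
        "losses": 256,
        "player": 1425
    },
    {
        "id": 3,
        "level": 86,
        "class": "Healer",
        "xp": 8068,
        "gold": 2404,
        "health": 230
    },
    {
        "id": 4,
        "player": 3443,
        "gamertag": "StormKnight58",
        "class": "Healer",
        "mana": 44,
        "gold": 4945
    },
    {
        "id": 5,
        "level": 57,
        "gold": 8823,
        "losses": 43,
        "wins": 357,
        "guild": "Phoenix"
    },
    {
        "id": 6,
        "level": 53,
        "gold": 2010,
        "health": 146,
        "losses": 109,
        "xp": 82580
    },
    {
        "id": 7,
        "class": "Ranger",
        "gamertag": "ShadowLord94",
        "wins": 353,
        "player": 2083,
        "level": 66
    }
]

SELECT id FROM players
[1, 2, 3, 4, 5, 6, 7]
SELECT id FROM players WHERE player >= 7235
[1]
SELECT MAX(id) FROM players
7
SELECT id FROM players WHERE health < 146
[1]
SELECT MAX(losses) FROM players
256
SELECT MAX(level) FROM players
86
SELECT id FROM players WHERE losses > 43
[1, 2, 6]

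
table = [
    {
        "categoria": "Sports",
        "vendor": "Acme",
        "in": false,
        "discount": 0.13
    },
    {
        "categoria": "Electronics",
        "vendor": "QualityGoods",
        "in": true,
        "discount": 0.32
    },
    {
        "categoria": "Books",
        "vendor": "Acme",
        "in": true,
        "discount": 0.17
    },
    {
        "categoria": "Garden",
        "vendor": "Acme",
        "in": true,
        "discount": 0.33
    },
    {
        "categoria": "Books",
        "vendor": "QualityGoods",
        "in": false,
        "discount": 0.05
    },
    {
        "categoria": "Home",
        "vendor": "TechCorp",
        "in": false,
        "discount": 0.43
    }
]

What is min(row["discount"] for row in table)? 0.05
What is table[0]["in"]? False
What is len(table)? 6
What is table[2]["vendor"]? "Acme"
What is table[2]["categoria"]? "Books"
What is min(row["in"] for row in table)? False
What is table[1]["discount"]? 0.32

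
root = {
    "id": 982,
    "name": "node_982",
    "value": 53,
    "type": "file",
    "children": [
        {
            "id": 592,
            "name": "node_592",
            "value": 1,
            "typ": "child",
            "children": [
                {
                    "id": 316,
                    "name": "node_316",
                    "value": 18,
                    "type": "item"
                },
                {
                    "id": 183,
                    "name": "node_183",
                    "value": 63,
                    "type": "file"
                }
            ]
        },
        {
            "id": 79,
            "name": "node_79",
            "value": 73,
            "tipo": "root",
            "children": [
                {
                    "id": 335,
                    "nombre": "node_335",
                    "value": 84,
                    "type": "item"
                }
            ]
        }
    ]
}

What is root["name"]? "node_982"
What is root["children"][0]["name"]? "node_592"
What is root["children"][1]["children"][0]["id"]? 335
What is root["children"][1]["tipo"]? "root"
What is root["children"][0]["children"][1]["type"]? "file"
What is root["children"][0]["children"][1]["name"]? "node_183"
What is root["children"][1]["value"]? 73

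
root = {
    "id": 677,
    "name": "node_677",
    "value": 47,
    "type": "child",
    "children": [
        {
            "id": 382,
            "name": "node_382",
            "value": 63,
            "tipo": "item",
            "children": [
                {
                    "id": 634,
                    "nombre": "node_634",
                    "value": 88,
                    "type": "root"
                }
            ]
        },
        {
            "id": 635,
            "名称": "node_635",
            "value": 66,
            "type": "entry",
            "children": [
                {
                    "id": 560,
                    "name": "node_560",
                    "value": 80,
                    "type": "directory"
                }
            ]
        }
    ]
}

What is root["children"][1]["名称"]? "node_635"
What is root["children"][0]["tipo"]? "item"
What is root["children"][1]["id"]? 635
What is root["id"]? 677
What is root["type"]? "child"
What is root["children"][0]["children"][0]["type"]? "root"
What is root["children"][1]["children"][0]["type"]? "directory"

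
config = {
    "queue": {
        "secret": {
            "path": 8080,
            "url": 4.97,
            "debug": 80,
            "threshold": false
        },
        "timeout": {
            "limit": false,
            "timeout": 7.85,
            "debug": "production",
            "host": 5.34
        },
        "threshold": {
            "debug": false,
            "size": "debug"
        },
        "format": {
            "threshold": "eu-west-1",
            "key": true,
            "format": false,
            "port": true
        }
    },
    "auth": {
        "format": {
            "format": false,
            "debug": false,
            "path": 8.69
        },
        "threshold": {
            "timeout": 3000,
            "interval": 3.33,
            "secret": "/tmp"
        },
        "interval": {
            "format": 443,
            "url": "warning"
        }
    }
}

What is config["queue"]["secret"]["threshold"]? False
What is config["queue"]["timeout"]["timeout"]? 7.85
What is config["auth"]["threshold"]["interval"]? 3.33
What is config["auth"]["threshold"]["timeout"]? 3000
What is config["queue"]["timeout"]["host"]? 5.34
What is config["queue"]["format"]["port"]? True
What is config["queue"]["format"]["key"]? True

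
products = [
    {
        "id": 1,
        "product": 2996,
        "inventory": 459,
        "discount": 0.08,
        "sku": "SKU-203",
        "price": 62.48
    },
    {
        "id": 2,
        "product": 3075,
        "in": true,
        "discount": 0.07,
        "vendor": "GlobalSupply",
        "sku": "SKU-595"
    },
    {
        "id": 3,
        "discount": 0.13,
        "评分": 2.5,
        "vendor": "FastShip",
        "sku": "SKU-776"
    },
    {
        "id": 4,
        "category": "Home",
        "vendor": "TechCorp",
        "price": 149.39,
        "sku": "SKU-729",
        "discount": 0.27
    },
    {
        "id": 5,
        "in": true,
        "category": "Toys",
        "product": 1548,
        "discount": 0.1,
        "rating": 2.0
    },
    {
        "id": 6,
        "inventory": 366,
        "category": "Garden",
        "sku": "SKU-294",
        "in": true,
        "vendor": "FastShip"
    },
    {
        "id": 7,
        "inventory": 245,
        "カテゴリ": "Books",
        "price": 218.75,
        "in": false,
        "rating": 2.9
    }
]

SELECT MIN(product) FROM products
1548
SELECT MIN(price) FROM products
62.48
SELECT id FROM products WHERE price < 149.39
[1]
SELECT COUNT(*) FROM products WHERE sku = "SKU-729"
1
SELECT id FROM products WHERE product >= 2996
[1, 2]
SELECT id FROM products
[1, 2, 3, 4, 5, 6, 7]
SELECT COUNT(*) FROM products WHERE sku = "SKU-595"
1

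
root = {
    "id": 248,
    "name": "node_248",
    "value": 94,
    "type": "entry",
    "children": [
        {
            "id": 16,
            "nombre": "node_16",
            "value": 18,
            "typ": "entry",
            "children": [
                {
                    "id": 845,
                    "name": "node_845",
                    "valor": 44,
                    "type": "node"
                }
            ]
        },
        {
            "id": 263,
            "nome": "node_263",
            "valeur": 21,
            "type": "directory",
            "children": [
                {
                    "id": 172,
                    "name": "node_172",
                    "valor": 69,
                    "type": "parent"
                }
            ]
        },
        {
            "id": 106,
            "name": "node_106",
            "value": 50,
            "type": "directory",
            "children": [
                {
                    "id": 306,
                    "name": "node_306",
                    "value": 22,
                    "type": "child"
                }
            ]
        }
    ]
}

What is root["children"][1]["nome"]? "node_263"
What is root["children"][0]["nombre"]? "node_16"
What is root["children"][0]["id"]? 16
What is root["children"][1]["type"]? "directory"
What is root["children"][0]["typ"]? "entry"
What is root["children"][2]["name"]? "node_106"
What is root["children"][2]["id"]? 106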